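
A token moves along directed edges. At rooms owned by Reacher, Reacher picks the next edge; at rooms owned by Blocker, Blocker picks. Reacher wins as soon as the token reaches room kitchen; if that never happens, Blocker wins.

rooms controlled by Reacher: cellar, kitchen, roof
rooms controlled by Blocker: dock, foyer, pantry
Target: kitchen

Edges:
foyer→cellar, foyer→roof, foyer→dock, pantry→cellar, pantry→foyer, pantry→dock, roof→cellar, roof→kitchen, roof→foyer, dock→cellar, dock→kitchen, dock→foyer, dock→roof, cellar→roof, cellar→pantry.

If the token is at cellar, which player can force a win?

A0 = {kitchen}
A1: add {roof} — roof (Reacher) has roof→kitchen.
A2: add {cellar} — cellar (Reacher) has cellar→roof.
A3 = A2; e.g. foyer (Blocker) can still go to dock. Fixed point.
cellar ∈ A2, so Reacher can force the target.

Reacher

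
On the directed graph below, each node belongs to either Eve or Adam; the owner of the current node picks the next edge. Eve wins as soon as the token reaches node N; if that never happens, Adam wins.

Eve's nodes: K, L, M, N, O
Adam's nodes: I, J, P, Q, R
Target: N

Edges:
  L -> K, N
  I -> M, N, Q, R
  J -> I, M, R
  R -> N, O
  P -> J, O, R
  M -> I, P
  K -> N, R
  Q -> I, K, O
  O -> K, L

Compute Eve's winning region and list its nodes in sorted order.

A0 = {N}
A1: add {K, L} — K (Eve) has K→N; L (Eve) has L→N.
A2: add {O} — O (Eve) has O→K.
A3: add {R} — R (Adam): all of {N, O} already in.
A4 = A3; e.g. I (Adam) can still go to M. Fixed point.
Eve's winning region = {K, L, N, O, R}.

K, L, N, O, R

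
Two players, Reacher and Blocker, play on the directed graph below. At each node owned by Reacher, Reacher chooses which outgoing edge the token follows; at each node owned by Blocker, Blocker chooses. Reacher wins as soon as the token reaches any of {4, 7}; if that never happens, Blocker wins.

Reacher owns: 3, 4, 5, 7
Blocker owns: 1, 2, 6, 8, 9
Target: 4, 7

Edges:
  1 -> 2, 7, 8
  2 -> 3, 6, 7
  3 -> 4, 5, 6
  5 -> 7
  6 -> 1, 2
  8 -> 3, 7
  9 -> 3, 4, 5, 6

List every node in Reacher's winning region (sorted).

A0 = {4, 7}
A1: add {3, 5} — 3 (Reacher) has 3→4; 5 (Reacher) has 5→7.
A2: add {8} — 8 (Blocker): all of {3, 7} already in.
A3 = A2; e.g. 1 (Blocker) can still go to 2. Fixed point.
Reacher's winning region = {3, 4, 5, 7, 8}.

3, 4, 5, 7, 8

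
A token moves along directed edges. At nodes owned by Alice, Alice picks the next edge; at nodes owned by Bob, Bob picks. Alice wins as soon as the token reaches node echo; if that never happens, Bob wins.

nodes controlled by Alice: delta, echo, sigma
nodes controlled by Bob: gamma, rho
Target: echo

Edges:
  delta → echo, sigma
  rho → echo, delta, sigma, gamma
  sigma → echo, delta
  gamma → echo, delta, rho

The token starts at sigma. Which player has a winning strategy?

A0 = {echo}
A1: add {delta, sigma} — delta (Alice) has delta→echo; sigma (Alice) has sigma→echo.
A2 = A1; e.g. rho (Bob) can still go to gamma. Fixed point.
sigma ∈ A1, so Alice can force the target.

Alice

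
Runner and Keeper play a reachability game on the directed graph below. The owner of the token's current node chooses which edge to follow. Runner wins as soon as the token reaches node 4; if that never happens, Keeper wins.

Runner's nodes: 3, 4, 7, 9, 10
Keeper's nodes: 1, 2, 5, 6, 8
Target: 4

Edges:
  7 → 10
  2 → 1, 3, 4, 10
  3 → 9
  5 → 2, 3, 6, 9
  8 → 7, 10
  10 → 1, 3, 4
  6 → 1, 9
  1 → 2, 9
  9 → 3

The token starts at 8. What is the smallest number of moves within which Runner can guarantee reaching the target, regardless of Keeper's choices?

A0 = {4}
A1: add {10} — 10 (Runner) has 10→4.
A2: add {7} — 7 (Runner) has 7→10.
A3: add {8} — 8 (Keeper): all of {7, 10} already in.
A4 = A3; e.g. 1 (Keeper) can still go to 2. Fixed point.
8 enters the attractor at level 3, so Runner can force the target in 3 moves from there.

3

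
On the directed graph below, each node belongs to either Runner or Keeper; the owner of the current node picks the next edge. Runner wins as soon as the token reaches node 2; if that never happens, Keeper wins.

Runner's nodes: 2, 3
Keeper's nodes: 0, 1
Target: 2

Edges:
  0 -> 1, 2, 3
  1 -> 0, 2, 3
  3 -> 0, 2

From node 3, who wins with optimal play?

Runner

A0 = {2}
A1: add {3} — 3 (Runner) has 3→2.
A2 = A1; e.g. 0 (Keeper) can still go to 1. Fixed point.
3 ∈ A1, so Runner can force the target.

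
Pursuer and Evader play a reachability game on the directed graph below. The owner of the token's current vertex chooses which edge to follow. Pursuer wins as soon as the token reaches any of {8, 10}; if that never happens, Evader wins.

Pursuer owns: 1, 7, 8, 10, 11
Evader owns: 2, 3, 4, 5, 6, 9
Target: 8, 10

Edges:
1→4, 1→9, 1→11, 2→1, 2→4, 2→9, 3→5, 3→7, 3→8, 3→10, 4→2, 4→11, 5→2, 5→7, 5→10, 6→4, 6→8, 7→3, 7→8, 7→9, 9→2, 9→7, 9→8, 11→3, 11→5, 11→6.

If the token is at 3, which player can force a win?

Evader

A0 = {8, 10}
A1: add {7} — 7 (Pursuer) has 7→8.
A2 = A1; e.g. 1 (Pursuer) has no edge into A1. Fixed point.
3 never enters the attractor, so Evader can avoid the target forever.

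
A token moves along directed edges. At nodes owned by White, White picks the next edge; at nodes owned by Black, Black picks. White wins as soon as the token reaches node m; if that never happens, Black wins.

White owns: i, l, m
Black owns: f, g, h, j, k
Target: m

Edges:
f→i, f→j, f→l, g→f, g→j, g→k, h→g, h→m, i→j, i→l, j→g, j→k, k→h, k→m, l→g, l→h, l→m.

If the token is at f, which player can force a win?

Black

A0 = {m}
A1: add {l} — l (White) has l→m.
A2: add {i} — i (White) has i→l.
A3 = A2; e.g. f (Black) can still go to j. Fixed point.
f never enters the attractor, so Black can avoid the target forever.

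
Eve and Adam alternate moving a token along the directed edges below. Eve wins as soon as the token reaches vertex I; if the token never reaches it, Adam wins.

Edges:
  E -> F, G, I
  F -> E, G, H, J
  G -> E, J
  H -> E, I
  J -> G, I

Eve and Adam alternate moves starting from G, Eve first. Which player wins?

Adam

Track states (vertex, player-to-move).
A0 = {(I,Eve), (I,Adam)}
A1: add {(E,Eve), (H,Eve), (J,Eve)}.
A2: add {(G,Adam), (H,Adam)}.
A3: add {(F,Eve)}.
A4 = A3; e.g. (E,Adam) stays out. (G,Eve) never enters ⇒ Adam avoids the target.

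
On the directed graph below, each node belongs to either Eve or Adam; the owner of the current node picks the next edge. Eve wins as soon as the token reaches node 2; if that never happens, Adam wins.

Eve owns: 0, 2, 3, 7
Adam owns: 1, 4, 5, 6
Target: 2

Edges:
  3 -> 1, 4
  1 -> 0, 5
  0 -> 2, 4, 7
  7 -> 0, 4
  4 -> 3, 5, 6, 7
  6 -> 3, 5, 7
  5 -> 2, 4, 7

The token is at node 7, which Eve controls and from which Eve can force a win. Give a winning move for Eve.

0

A0 = {2}
A1: add {0} — 0 (Eve) has 0→2.
A2: add {7} — 7 (Eve) has 7→0.
A3 = A2; e.g. 1 (Adam) can still go to 5. Fixed point.
From 7, successor 0 is in the attractor (rank 1); the other successor 4 is not.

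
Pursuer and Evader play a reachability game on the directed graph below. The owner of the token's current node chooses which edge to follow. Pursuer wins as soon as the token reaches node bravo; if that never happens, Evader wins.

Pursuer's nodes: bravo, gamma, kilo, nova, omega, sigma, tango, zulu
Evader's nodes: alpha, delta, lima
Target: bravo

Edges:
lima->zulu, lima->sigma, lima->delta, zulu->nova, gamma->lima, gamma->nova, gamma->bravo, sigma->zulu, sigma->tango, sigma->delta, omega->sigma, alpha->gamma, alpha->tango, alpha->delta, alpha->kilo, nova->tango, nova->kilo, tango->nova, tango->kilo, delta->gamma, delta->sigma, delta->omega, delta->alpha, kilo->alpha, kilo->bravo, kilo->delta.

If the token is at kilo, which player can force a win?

A0 = {bravo}
A1: add {gamma, kilo} — gamma (Pursuer) has gamma→bravo; kilo (Pursuer) has kilo→bravo.
kilo ∈ A1, so Pursuer can force the target.

Pursuer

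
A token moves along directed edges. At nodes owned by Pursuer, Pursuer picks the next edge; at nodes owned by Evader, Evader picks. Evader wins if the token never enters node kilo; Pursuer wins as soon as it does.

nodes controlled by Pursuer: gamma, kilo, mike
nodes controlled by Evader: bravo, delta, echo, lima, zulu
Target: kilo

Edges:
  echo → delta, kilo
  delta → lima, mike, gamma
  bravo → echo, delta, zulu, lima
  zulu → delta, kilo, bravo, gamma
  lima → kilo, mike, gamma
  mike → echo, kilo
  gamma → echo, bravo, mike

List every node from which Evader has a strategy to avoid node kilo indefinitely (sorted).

bravo, zulu

A0 = {kilo}
A1: add {mike} — mike (Pursuer) has mike→kilo.
A2: add {gamma} — gamma (Pursuer) has gamma→mike.
A3: add {lima} — lima (Evader): all of {kilo, mike, gamma} already in.
A4: add {delta} — delta (Evader): all of {lima, mike, gamma} already in.
A5: add {echo} — echo (Evader): all of {delta, kilo} already in.
A6 = A5; e.g. bravo (Evader) can still go to zulu. Fixed point.
Pursuer's attractor = {delta, echo, gamma, kilo, lima, mike}; Evader avoids the target exactly from the complement.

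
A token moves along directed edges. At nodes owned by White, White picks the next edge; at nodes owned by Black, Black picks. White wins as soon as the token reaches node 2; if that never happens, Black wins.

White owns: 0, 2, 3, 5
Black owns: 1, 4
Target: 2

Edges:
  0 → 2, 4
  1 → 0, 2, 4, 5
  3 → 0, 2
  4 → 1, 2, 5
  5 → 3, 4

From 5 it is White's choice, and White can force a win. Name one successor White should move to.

A0 = {2}
A1: add {0, 3} — 0 (White) has 0→2; 3 (White) has 3→2.
A2: add {5} — 5 (White) has 5→3.
A3 = A2; e.g. 1 (Black) can still go to 4. Fixed point.
From 5, successor 3 is in the attractor (rank 1); the other successor 4 is not.

3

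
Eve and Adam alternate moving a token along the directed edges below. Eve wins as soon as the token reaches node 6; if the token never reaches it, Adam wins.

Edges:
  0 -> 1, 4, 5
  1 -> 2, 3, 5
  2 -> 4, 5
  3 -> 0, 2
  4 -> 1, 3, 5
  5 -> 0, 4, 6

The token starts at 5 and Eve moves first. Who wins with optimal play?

Track states (vertex, player-to-move).
A0 = {(6,Eve), (6,Adam)}
A1: add {(5,Eve)}.
(5,Eve) ∈ A1 ⇒ Eve forces the target.

Eve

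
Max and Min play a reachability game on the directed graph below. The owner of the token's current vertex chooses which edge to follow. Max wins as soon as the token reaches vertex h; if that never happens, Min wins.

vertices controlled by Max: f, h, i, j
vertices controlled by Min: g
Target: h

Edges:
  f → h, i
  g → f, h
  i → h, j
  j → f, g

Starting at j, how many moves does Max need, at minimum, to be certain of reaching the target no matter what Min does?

2

A0 = {h}
A1: add {f, i} — f (Max) has f→h; i (Max) has i→h.
A2: add {g, j} — g (Min): all of {f, h} already in; j (Max) has j→f.
A2 = all vertices. Fixed point.
j enters the attractor at level 2, so Max can force the target in 2 moves from there.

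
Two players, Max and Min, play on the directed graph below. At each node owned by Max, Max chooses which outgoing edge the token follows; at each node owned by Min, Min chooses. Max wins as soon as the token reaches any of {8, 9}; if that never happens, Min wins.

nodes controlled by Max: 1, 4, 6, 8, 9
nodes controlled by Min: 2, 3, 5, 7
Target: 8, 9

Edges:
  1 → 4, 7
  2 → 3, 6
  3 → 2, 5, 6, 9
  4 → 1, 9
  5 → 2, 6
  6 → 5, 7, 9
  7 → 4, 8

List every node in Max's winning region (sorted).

A0 = {8, 9}
A1: add {4, 6} — 4 (Max) has 4→9; 6 (Max) has 6→9.
A2: add {1, 7} — 1 (Max) has 1→4; 7 (Min): all of {4, 8} already in.
A3 = A2; e.g. 2 (Min) can still go to 3. Fixed point.
Max's winning region = {1, 4, 6, 7, 8, 9}.

1, 4, 6, 7, 8, 9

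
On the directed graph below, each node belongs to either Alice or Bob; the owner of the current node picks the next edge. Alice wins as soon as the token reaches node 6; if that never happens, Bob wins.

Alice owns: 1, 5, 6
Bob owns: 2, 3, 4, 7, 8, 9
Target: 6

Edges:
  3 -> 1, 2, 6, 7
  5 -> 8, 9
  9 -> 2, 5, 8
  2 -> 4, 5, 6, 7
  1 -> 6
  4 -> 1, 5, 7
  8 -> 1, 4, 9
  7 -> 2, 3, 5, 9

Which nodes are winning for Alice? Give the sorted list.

1, 6

A0 = {6}
A1: add {1} — 1 (Alice) has 1→6.
A2 = A1; e.g. 2 (Bob) can still go to 4. Fixed point.
Alice's winning region = {1, 6}.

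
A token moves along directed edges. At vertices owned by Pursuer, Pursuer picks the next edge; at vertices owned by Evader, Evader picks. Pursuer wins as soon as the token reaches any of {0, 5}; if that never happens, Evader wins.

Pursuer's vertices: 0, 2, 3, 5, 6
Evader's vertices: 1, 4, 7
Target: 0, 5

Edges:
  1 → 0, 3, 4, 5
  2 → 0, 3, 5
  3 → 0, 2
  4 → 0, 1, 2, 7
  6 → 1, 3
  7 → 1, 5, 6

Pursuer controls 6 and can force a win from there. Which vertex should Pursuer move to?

3

A0 = {0, 5}
A1: add {2, 3} — 2 (Pursuer) has 2→0; 3 (Pursuer) has 3→0.
A2: add {6} — 6 (Pursuer) has 6→3.
A3 = A2; e.g. 1 (Evader) can still go to 4. Fixed point.
From 6, successor 3 is in the attractor (rank 1); the other successor 1 is not.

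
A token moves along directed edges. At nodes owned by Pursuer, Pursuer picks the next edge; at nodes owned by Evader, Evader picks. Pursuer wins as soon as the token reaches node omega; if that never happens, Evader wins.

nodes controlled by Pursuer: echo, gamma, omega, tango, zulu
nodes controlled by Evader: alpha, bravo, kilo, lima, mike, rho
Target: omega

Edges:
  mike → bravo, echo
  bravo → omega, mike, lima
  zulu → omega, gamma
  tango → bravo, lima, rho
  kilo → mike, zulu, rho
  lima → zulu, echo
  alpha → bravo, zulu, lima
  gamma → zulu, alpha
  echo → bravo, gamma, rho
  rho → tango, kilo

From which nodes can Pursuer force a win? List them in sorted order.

echo, gamma, lima, omega, tango, zulu

A0 = {omega}
A1: add {zulu} — zulu (Pursuer) has zulu→omega.
A2: add {gamma} — gamma (Pursuer) has gamma→zulu.
A3: add {echo} — echo (Pursuer) has echo→gamma.
A4: add {lima} — lima (Evader): all of {zulu, echo} already in.
A5: add {tango} — tango (Pursuer) has tango→lima.
A6 = A5; e.g. mike (Evader) can still go to bravo. Fixed point.
Pursuer's winning region = {echo, gamma, lima, omega, tango, zulu}.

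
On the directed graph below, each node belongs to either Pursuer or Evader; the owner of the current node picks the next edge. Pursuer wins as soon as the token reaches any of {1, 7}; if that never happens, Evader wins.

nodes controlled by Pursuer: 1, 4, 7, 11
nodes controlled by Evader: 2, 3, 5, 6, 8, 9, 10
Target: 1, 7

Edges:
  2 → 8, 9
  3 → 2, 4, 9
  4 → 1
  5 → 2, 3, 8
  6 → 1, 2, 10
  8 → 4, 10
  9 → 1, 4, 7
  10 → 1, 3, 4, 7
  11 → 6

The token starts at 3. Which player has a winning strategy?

A0 = {1, 7}
A1: add {4} — 4 (Pursuer) has 4→1.
A2: add {9} — 9 (Evader): all of {1, 4, 7} already in.
A3 = A2; e.g. 2 (Evader) can still go to 8. Fixed point.
3 never enters the attractor, so Evader can avoid the target forever.

Evader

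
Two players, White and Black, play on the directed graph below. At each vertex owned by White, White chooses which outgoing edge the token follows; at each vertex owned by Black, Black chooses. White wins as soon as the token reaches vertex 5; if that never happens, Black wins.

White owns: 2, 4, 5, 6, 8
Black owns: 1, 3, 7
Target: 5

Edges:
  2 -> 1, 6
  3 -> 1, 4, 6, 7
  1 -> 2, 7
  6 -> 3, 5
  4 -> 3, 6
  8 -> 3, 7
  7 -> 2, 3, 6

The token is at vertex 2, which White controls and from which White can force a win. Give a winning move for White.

6

A0 = {5}
A1: add {6} — 6 (White) has 6→5.
A2: add {2, 4} — 2 (White) has 2→6; 4 (White) has 4→6.
A3 = A2; e.g. 1 (Black) can still go to 7. Fixed point.
From 2, successor 6 is in the attractor (rank 1); the other successor 1 is not.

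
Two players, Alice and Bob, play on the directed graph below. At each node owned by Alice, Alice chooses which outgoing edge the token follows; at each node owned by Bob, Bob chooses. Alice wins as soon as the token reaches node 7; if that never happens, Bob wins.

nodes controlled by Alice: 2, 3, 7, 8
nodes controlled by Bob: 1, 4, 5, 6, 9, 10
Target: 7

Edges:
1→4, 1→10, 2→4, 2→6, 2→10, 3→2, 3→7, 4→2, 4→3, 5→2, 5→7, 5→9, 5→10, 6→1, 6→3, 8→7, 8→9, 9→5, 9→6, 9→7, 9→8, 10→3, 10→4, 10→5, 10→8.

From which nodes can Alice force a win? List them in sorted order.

3, 7, 8

A0 = {7}
A1: add {3, 8} — 3 (Alice) has 3→7; 8 (Alice) has 8→7.
A2 = A1; e.g. 1 (Bob) can still go to 4. Fixed point.
Alice's winning region = {3, 7, 8}.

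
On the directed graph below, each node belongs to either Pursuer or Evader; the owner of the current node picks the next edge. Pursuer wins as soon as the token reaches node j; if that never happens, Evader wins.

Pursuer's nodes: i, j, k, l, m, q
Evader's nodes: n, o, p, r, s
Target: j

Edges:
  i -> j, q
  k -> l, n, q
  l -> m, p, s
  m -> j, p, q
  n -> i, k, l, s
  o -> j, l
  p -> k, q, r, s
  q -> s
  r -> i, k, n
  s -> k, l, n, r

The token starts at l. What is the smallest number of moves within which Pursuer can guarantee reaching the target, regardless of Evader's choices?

2

A0 = {j}
A1: add {i, m} — i (Pursuer) has i→j; m (Pursuer) has m→j.
A2: add {l} — l (Pursuer) has l→m.
l enters the attractor at level 2, so Pursuer can force the target in 2 moves from there.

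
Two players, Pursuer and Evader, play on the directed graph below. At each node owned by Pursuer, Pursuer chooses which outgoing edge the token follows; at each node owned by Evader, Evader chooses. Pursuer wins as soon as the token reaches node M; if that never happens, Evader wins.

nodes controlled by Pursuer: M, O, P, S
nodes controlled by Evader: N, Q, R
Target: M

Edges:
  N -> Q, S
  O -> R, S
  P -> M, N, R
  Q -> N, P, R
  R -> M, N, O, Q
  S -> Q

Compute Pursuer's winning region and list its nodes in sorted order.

M, P

A0 = {M}
A1: add {P} — P (Pursuer) has P→M.
A2 = A1; e.g. N (Evader) can still go to Q. Fixed point.
Pursuer's winning region = {M, P}.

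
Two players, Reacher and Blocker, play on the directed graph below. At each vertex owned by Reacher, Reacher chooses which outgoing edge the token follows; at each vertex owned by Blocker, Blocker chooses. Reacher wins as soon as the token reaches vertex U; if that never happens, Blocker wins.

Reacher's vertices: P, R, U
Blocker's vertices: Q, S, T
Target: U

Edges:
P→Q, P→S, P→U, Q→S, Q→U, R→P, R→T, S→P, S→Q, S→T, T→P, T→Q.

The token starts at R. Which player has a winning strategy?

A0 = {U}
A1: add {P} — P (Reacher) has P→U.
A2: add {R} — R (Reacher) has R→P.
A3 = A2; e.g. Q (Blocker) can still go to S. Fixed point.
R ∈ A2, so Reacher can force the target.

Reacher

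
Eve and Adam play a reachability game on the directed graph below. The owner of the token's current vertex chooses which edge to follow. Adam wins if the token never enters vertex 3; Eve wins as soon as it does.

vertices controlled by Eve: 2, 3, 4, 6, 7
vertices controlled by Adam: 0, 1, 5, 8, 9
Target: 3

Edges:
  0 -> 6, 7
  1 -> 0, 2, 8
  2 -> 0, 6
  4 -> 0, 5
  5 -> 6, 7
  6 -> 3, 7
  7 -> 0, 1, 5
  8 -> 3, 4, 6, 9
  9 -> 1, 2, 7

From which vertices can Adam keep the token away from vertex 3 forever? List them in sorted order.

A0 = {3}
A1: add {6} — 6 (Eve) has 6→3.
A2: add {2} — 2 (Eve) has 2→6.
A3 = A2; e.g. 0 (Adam) can still go to 7. Fixed point.
Eve's attractor = {2, 3, 6}; Adam avoids the target exactly from the complement.

0, 1, 4, 5, 7, 8, 9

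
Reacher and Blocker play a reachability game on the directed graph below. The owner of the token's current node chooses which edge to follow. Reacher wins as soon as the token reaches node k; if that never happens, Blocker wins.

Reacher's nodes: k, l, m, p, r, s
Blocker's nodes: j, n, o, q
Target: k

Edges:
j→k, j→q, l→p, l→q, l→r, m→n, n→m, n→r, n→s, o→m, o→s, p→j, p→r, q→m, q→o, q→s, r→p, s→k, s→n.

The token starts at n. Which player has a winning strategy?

Blocker

A0 = {k}
A1: add {s} — s (Reacher) has s→k.
A2 = A1; e.g. j (Blocker) can still go to q. Fixed point.
n never enters the attractor, so Blocker can avoid the target forever.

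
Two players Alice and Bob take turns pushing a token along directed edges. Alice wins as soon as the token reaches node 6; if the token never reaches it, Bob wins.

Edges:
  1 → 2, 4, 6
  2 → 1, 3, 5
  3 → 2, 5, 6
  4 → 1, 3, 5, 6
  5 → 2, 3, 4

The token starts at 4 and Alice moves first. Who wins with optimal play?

Alice

Track states (vertex, player-to-move).
A0 = {(6,Alice), (6,Bob)}
A1: add {(1,Alice), (3,Alice), (4,Alice)}.
(4,Alice) ∈ A1 ⇒ Alice forces the target.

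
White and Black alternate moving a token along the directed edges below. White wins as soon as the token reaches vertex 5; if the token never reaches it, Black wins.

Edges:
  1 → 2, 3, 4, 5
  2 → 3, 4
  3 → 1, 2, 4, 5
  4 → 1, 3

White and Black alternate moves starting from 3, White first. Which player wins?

Track states (vertex, player-to-move).
A0 = {(5,White), (5,Black)}
A1: add {(1,White), (3,White)}.
(3,White) ∈ A1 ⇒ White forces the target.

White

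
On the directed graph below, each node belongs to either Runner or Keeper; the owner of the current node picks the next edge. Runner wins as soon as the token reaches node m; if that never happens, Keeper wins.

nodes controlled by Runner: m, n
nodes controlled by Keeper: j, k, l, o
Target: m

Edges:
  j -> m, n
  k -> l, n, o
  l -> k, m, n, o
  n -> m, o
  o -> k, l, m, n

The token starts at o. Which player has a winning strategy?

A0 = {m}
A1: add {n} — n (Runner) has n→m.
A2: add {j} — j (Keeper): all of {m, n} already in.
A3 = A2; e.g. k (Keeper) can still go to l. Fixed point.
o never enters the attractor, so Keeper can avoid the target forever.

Keeper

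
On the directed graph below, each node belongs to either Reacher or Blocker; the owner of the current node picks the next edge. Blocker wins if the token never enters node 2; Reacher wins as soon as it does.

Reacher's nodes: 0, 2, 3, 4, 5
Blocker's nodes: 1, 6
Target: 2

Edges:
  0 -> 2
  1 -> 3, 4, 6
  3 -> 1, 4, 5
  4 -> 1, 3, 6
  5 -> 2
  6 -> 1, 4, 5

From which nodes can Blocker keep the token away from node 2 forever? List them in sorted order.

1, 6

A0 = {2}
A1: add {0, 5} — 0 (Reacher) has 0→2; 5 (Reacher) has 5→2.
A2: add {3} — 3 (Reacher) has 3→5.
A3: add {4} — 4 (Reacher) has 4→3.
A4 = A3; e.g. 1 (Blocker) can still go to 6. Fixed point.
Reacher's attractor = {0, 2, 3, 4, 5}; Blocker avoids the target exactly from the complement.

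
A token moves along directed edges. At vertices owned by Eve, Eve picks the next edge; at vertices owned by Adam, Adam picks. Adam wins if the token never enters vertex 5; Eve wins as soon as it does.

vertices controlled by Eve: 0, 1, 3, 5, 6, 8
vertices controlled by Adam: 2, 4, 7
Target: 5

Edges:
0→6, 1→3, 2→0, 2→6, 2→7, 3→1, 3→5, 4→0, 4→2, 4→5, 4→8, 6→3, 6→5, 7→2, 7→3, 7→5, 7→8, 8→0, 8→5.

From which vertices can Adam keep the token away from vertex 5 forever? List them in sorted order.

2, 4, 7

A0 = {5}
A1: add {3, 6, 8} — 3 (Eve) has 3→5; 6 (Eve) has 6→5; 8 (Eve) has 8→5.
A2: add {0, 1} — 0 (Eve) has 0→6; 1 (Eve) has 1→3.
A3 = A2; e.g. 2 (Adam) can still go to 7. Fixed point.
Eve's attractor = {0, 1, 3, 5, 6, 8}; Adam avoids the target exactly from the complement.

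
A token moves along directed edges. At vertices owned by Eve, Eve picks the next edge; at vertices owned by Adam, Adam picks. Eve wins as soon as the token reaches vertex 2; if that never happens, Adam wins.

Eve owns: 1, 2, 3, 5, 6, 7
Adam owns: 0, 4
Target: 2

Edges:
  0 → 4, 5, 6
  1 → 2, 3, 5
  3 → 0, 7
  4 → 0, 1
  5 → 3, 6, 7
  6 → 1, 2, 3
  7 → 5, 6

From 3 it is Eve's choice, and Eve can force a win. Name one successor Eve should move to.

A0 = {2}
A1: add {1, 6} — 1 (Eve) has 1→2; 6 (Eve) has 6→2.
A2: add {5, 7} — 5 (Eve) has 5→6; 7 (Eve) has 7→6.
A3: add {3} — 3 (Eve) has 3→7.
A4 = A3; e.g. 0 (Adam) can still go to 4. Fixed point.
From 3, successor 7 is in the attractor (rank 2); the other successor 0 is not.

7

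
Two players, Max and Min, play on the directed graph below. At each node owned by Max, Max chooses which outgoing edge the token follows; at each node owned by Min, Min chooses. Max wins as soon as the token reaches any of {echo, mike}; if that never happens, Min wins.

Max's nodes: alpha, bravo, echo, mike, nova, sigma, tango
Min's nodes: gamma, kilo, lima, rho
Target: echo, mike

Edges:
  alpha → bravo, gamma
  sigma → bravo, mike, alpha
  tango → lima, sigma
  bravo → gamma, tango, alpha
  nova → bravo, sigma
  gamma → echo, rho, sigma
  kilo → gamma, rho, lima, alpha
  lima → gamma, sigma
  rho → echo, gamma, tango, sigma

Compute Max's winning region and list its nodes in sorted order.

alpha, bravo, echo, mike, nova, sigma, tango

A0 = {echo, mike}
A1: add {sigma} — sigma (Max) has sigma→mike.
A2: add {nova, tango} — nova (Max) has nova→sigma; tango (Max) has tango→sigma.
A3: add {bravo} — bravo (Max) has bravo→tango.
A4: add {alpha} — alpha (Max) has alpha→bravo.
A5 = A4; e.g. gamma (Min) can still go to rho. Fixed point.
Max's winning region = {alpha, bravo, echo, mike, nova, sigma, tango}.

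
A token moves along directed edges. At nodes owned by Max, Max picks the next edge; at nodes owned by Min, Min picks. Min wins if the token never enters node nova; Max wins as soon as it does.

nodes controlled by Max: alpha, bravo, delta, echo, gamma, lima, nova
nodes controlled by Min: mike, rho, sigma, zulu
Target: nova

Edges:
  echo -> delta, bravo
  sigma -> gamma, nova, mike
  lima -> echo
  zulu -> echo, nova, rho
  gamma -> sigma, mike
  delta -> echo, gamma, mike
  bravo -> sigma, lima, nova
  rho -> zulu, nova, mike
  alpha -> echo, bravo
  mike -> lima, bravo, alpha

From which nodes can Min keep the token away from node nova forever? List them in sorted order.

A0 = {nova}
A1: add {bravo} — bravo (Max) has bravo→nova.
A2: add {alpha, echo} — echo (Max) has echo→bravo; alpha (Max) has alpha→bravo.
A3: add {delta, lima} — lima (Max) has lima→echo; delta (Max) has delta→echo.
A4: add {mike} — mike (Min): all of {lima, bravo, alpha} already in.
A5: add {gamma} — gamma (Max) has gamma→mike.
A6: add {sigma} — sigma (Min): all of {gamma, nova, mike} already in.
A7 = A6; e.g. zulu (Min) can still go to rho. Fixed point.
Max's attractor = {alpha, bravo, delta, echo, gamma, lima, mike, nova, sigma}; Min avoids the target exactly from the complement.

rho, zulu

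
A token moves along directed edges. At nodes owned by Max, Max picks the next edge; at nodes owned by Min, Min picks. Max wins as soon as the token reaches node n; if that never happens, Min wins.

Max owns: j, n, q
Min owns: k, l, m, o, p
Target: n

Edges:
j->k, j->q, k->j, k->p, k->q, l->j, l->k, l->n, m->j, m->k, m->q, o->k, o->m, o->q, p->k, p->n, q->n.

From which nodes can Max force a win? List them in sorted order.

j, n, q

A0 = {n}
A1: add {q} — q (Max) has q→n.
A2: add {j} — j (Max) has j→q.
A3 = A2; e.g. k (Min) can still go to p. Fixed point.
Max's winning region = {j, n, q}.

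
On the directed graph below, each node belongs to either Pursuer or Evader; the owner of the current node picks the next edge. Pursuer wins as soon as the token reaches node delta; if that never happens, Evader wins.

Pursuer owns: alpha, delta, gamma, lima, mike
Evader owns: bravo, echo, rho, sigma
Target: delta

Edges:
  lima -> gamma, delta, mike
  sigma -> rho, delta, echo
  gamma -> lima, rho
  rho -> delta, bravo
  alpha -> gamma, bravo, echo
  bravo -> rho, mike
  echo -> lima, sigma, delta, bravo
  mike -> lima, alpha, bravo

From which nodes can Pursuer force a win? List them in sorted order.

alpha, delta, gamma, lima, mike

A0 = {delta}
A1: add {lima} — lima (Pursuer) has lima→delta.
A2: add {gamma, mike} — gamma (Pursuer) has gamma→lima; mike (Pursuer) has mike→lima.
A3: add {alpha} — alpha (Pursuer) has alpha→gamma.
A4 = A3; e.g. sigma (Evader) can still go to rho. Fixed point.
Pursuer's winning region = {alpha, delta, gamma, lima, mike}.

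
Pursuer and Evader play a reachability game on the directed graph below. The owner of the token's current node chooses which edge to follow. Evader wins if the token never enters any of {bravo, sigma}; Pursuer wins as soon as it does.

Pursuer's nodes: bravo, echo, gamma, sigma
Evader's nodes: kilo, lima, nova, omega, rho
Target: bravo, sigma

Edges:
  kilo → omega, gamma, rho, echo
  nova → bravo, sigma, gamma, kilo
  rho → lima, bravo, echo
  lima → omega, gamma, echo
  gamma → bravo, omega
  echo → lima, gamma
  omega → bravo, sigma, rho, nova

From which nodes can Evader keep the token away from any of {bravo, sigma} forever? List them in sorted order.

kilo, lima, nova, omega, rho

A0 = {bravo, sigma}
A1: add {gamma} — gamma (Pursuer) has gamma→bravo.
A2: add {echo} — echo (Pursuer) has echo→gamma.
A3 = A2; e.g. lima (Evader) can still go to omega. Fixed point.
Pursuer's attractor = {bravo, echo, gamma, sigma}; Evader avoids the target exactly from the complement.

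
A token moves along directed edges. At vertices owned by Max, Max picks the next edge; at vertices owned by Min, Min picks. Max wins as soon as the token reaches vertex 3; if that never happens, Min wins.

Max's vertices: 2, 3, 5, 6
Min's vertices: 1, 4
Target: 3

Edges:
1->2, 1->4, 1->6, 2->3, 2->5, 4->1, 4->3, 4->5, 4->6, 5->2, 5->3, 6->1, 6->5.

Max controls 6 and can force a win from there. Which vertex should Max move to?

A0 = {3}
A1: add {2, 5} — 2 (Max) has 2→3; 5 (Max) has 5→3.
A2: add {6} — 6 (Max) has 6→5.
A3 = A2; e.g. 1 (Min) can still go to 4. Fixed point.
From 6, successor 5 is in the attractor (rank 1); the other successor 1 is not.

5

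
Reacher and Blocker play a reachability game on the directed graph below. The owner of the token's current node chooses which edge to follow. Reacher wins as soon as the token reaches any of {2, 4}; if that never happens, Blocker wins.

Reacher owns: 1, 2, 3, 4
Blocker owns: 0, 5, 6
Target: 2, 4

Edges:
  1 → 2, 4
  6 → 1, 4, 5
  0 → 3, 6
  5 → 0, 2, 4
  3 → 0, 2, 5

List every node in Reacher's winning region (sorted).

A0 = {2, 4}
A1: add {1, 3} — 1 (Reacher) has 1→2; 3 (Reacher) has 3→2.
A2 = A1; e.g. 0 (Blocker) can still go to 6. Fixed point.
Reacher's winning region = {1, 2, 3, 4}.

1, 2, 3, 4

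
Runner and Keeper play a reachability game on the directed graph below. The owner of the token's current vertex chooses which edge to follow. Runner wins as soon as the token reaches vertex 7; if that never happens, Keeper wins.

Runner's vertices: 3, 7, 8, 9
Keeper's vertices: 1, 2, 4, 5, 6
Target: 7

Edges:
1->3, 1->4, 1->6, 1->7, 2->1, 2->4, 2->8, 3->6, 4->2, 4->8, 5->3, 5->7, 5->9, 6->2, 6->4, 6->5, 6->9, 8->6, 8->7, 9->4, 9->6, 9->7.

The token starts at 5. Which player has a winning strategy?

Keeper

A0 = {7}
A1: add {8, 9} — 8 (Runner) has 8→7; 9 (Runner) has 9→7.
A2 = A1; e.g. 1 (Keeper) can still go to 3. Fixed point.
5 never enters the attractor, so Keeper can avoid the target forever.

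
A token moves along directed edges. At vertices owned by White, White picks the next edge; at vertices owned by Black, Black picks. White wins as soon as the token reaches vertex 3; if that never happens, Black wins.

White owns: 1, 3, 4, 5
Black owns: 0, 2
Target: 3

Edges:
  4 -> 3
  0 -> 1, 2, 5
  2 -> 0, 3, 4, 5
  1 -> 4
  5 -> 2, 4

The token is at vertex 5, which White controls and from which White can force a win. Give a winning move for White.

A0 = {3}
A1: add {4} — 4 (White) has 4→3.
A2: add {1, 5} — 1 (White) has 1→4; 5 (White) has 5→4.
A3 = A2; e.g. 0 (Black) can still go to 2. Fixed point.
From 5, successor 4 is in the attractor (rank 1); the other successor 2 is not.

4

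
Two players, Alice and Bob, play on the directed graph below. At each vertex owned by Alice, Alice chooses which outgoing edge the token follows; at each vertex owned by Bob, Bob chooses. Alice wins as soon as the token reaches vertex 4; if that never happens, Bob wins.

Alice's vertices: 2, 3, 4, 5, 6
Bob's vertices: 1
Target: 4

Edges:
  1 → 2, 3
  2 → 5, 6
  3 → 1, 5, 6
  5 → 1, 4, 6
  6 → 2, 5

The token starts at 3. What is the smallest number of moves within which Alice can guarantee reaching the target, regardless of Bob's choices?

2

A0 = {4}
A1: add {5} — 5 (Alice) has 5→4.
A2: add {2, 3, 6} — 2 (Alice) has 2→5; 3 (Alice) has 3→5; 6 (Alice) has 6→5.
3 enters the attractor at level 2, so Alice can force the target in 2 moves from there.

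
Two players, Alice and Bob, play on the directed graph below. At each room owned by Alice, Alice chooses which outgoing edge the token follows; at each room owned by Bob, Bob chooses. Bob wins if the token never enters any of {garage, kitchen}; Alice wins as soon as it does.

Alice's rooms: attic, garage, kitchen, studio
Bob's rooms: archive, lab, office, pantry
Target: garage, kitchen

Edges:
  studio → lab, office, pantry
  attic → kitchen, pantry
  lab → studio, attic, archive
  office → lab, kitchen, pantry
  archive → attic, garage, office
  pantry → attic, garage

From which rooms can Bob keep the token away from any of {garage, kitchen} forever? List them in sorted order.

A0 = {garage, kitchen}
A1: add {attic} — attic (Alice) has attic→kitchen.
A2: add {pantry} — pantry (Bob): all of {attic, garage} already in.
A3: add {studio} — studio (Alice) has studio→pantry.
A4 = A3; e.g. lab (Bob) can still go to archive. Fixed point.
Alice's attractor = {attic, garage, kitchen, pantry, studio}; Bob avoids the target exactly from the complement.

archive, lab, office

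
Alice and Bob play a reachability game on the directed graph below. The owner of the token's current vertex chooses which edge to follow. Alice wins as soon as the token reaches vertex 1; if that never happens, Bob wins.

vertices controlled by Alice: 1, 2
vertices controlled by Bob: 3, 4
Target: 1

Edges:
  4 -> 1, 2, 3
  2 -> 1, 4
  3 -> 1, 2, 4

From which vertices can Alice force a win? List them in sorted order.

A0 = {1}
A1: add {2} — 2 (Alice) has 2→1.
A2 = A1; e.g. 3 (Bob) can still go to 4. Fixed point.
Alice's winning region = {1, 2}.

1, 2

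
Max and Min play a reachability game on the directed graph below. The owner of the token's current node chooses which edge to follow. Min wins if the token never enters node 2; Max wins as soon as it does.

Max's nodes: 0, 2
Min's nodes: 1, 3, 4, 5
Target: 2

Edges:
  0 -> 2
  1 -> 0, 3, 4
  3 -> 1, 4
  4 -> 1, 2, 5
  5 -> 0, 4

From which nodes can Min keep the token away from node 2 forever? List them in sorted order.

1, 3, 4, 5

A0 = {2}
A1: add {0} — 0 (Max) has 0→2.
A2 = A1; e.g. 1 (Min) can still go to 3. Fixed point.
Max's attractor = {0, 2}; Min avoids the target exactly from the complement.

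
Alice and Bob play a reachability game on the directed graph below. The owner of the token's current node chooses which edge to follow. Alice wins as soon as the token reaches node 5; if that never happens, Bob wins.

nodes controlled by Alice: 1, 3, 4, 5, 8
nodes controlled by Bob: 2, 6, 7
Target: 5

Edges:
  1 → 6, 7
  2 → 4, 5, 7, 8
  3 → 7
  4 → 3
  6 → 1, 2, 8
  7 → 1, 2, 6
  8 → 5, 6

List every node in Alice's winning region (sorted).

A0 = {5}
A1: add {8} — 8 (Alice) has 8→5.
A2 = A1; e.g. 1 (Alice) has no edge into A1. Fixed point.
Alice's winning region = {5, 8}.

5, 8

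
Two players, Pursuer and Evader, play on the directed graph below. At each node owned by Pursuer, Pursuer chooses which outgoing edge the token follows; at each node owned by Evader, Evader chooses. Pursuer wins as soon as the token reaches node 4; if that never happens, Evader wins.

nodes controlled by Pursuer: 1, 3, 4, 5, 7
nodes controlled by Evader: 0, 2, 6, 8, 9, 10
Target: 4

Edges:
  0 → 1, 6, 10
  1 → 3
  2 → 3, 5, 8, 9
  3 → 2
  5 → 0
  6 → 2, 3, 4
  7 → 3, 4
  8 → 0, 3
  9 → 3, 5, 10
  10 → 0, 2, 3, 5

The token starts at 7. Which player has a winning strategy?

A0 = {4}
A1: add {7} — 7 (Pursuer) has 7→4.
A2 = A1; e.g. 0 (Evader) can still go to 1. Fixed point.
7 ∈ A1, so Pursuer can force the target.

Pursuer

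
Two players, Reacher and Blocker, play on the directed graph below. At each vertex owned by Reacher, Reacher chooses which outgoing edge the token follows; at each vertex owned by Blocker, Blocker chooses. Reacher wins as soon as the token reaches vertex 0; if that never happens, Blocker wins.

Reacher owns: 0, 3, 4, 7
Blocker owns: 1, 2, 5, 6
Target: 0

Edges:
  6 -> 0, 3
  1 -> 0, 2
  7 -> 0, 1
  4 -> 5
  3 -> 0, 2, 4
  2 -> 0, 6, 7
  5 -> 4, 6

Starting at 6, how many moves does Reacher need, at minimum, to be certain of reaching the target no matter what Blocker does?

2

A0 = {0}
A1: add {3, 7} — 3 (Reacher) has 3→0; 7 (Reacher) has 7→0.
A2: add {6} — 6 (Blocker): all of {0, 3} already in.
6 enters the attractor at level 2, so Reacher can force the target in 2 moves from there.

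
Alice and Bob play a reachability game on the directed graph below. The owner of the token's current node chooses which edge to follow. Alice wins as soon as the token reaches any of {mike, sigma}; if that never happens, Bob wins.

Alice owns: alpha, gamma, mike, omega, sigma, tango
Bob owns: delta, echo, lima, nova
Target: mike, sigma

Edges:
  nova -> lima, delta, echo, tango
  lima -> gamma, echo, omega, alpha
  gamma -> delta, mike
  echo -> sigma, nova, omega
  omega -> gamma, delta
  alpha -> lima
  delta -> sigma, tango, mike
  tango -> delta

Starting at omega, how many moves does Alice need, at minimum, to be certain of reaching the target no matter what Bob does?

A0 = {mike, sigma}
A1: add {gamma} — gamma (Alice) has gamma→mike.
A2: add {omega} — omega (Alice) has omega→gamma.
A3 = A2; e.g. lima (Bob) can still go to echo. Fixed point.
omega enters the attractor at level 2, so Alice can force the target in 2 moves from there.

2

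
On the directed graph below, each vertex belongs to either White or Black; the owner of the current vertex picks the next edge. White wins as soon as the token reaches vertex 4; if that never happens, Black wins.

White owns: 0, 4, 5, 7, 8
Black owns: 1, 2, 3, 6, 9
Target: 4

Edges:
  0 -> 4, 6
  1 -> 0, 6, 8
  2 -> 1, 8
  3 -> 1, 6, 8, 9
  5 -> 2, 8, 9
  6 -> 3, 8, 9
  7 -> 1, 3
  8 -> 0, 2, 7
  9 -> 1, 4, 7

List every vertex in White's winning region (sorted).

0, 4, 5, 8

A0 = {4}
A1: add {0} — 0 (White) has 0→4.
A2: add {8} — 8 (White) has 8→0.
A3: add {5} — 5 (White) has 5→8.
A4 = A3; e.g. 1 (Black) can still go to 6. Fixed point.
White's winning region = {0, 4, 5, 8}.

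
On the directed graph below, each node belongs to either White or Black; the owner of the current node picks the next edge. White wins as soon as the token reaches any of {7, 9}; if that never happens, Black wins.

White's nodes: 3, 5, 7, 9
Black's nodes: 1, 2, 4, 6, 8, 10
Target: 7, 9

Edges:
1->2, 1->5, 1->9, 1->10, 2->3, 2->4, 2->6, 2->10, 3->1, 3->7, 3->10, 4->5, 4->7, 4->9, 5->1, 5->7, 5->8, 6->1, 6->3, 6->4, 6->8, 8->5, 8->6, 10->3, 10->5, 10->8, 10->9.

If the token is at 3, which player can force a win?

A0 = {7, 9}
A1: add {3, 5} — 3 (White) has 3→7; 5 (White) has 5→7.
3 ∈ A1, so White can force the target.

White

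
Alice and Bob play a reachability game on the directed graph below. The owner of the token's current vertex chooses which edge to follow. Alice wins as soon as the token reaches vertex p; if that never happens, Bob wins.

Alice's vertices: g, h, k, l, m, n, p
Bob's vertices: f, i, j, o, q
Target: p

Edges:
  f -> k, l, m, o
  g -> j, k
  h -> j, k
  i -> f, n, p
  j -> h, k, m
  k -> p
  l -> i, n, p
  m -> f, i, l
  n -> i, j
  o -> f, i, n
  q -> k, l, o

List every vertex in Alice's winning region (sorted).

A0 = {p}
A1: add {k, l} — k (Alice) has k→p; l (Alice) has l→p.
A2: add {g, h, m} — g (Alice) has g→k; h (Alice) has h→k; m (Alice) has m→l.
A3: add {j} — j (Bob): all of {h, k, m} already in.
A4: add {n} — n (Alice) has n→j.
A5 = A4; e.g. f (Bob) can still go to o. Fixed point.
Alice's winning region = {g, h, j, k, l, m, n, p}.

g, h, j, k, l, m, n, p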